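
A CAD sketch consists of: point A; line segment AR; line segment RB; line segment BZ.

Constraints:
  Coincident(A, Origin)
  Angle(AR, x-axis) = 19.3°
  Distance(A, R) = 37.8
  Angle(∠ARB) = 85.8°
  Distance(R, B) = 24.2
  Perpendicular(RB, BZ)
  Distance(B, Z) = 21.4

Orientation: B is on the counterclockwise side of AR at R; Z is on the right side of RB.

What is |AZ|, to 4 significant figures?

62.86

A is at the origin; AR runs at 19.3° with length 37.8, so R = 37.8·(cos 19.3°, sin 19.3°) = (35.68, 12.49). ∠ARB = 85.8°, so RB runs at 19.3° + (180° − 85.8°) = 113.5° from the x-axis; with |RB| = 24.2, B = R + 24.2·(cos 113.5°, sin 113.5°) = (26.03, 34.69). RB is perpendicular to BZ; with |BZ| = 21.4 on the right of RB, Z = B + 21.4·(0.9171, 0.3987) = (45.65, 43.22). Then |AZ| = |Z − A| = 62.86.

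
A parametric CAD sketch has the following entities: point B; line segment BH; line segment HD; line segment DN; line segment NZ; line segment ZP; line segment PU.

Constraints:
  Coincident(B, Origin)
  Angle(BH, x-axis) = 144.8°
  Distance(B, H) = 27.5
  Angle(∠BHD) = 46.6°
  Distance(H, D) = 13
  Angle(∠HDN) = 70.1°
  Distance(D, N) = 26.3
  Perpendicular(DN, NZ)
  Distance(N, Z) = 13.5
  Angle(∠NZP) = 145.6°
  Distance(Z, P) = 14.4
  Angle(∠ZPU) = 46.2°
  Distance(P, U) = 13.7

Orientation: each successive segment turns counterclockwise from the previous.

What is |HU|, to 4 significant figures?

10.94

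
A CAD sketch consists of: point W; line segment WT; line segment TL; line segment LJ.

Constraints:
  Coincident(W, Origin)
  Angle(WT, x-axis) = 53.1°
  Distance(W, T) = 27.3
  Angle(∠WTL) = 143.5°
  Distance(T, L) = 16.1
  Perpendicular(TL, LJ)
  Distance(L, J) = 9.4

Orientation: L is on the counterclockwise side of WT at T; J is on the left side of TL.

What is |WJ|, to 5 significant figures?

38.655

∠WTL = 143.5°, so TL runs at 53.1° + (180° − 143.5°) = 89.600° from the x-axis; with |TL| = 16.1, L = T + 16.1·(cos 89.600°, sin 89.600°) = (16.504, 37.931). TL is perpendicular to LJ; with |LJ| = 9.4 on the left of TL, J = L + 9.4·(-0.99998, 0.0069813) = (7.1041, 37.997). Then |WJ| = |J − W| = 38.655.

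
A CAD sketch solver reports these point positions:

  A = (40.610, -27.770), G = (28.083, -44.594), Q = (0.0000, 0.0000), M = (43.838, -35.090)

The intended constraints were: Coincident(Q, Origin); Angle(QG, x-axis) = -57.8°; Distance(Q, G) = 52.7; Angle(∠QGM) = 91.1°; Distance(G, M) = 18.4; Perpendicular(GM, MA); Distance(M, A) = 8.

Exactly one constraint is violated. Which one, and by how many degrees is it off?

Perpendicular(GM, MA) — off by 7.30°.

Q = (0.00, 0.00) ✓; QG at -57.80° ✓; |QG| = 52.70 ✓; ∠QGM = 91.10° ✓; |GM| = 18.40 ✓; ∠(GM, MA) = 82.70° ✗; |MA| = 8.000 ✓.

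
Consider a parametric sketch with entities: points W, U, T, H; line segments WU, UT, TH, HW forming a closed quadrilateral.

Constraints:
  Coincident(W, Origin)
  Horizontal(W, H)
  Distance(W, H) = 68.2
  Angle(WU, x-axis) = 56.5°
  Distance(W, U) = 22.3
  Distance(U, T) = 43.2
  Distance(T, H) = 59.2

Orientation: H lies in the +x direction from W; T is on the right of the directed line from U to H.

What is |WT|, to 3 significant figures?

28.4

Checks: |UT| = 43.20 ✓; |TH| = 59.20 ✓.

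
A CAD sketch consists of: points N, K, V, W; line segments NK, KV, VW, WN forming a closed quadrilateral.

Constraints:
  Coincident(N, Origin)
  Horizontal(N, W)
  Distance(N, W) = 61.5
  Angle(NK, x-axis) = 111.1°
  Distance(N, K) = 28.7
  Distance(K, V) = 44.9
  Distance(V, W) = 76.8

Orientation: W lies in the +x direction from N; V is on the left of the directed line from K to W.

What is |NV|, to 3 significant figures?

64.7

Checks: |KV| = 44.90 ✓; |VW| = 76.80 ✓.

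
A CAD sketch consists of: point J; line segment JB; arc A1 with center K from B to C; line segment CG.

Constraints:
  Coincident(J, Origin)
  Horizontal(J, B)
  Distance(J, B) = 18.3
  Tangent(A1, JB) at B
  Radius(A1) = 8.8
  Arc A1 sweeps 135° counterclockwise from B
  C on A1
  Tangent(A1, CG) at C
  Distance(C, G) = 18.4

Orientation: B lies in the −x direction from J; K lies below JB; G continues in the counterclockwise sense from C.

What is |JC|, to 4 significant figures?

28.76

J is at the origin; J and B share the same y with |JB| = 18.3 and B on the −x side, so B = (-18.30, 0.000). The tangent condition forces KB to be normal to JB, so K = B + (0, -8.8) = (-18.30, -8.800). On A1, B sits at bearing 90° from K; a 135° counterclockwise sweep puts C at bearing 225°, so C = K + 8.8·(cos 225°, sin 225°) = (-24.52, -15.02). Then |JC| = |C − J| = 28.76.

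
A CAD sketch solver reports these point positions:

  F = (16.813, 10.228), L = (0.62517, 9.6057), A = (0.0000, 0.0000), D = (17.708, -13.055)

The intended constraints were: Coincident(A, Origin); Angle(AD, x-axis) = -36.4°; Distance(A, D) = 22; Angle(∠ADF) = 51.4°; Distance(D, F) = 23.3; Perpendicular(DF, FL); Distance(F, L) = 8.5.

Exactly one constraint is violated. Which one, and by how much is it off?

Distance(F, L) = 8.5 — off by 7.70.

A = (0.00, 0.00) ✓; AD at -36.40° ✓; |AD| = 22.00 ✓; ∠ADF = 51.40° ✓; |DF| = 23.30 ✓; ∠(DF, FL) = 90.00° ✓; |FL| = 16.20 ✗.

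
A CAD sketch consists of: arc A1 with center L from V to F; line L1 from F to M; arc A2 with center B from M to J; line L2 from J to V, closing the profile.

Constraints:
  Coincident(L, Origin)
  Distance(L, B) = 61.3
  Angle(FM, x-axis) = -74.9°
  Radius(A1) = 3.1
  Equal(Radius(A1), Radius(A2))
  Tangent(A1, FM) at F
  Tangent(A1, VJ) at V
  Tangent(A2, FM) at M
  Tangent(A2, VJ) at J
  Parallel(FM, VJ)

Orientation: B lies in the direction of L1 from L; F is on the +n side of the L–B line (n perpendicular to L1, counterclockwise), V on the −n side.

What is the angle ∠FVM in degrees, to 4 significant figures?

84.22°

Tangency of A1 to both parallel lines with radius 3.1 puts F and V at L ± 3.1·n: F = (2.993, 0.8076), V = (-2.993, -0.8076). Equal radii place M and J the same way about B: M = B + 3.1·n = (18.96, -58.38), J = B − 3.1·n = (12.98, -59.99). Then cos ∠FVM = VF·VM / (|VF||VM|), giving 84.22°.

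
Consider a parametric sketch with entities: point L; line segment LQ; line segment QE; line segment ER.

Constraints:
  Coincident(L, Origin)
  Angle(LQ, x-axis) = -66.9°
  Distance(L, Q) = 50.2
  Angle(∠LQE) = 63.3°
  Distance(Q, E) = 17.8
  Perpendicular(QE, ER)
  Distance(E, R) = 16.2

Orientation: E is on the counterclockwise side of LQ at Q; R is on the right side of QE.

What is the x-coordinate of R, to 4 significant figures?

43.56

L is at the origin; LQ runs at -66.9° with length 50.2, so Q = 50.2·(cos -66.9°, sin -66.9°) = (19.70, -46.18). ∠LQE = 63.3°, so QE runs at -66.9° + (180° − 63.3°) = 49.80° from the x-axis; with |QE| = 17.8, E = Q + 17.8·(cos 49.80°, sin 49.80°) = (31.18, -32.58). QE ⟂ ER; with |ER| = 16.2 on the right of QE, R = E + 16.2·(0.7638, -0.6455) = (43.56, -43.04). So R.x = 43.56.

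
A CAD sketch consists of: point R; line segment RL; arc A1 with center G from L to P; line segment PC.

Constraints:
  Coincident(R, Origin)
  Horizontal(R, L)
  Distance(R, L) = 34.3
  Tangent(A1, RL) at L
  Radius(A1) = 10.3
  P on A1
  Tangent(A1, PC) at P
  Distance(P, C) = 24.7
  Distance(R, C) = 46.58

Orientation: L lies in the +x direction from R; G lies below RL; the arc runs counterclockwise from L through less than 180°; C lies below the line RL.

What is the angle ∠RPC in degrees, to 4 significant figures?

127.9°

R is at the origin; R and L share the same y with |RL| = 34.3 and L on the +x side, so L = (34.30, 0.000). A1 meets RL tangentially, so GL is at right angles to RL, so G = L + (0, -10.3) = (34.30, -10.30). Since GP ⟂ PC (tangency), |GC| = √(10.3² + 24.7²) = 26.76 regardless of where P sits on A1. So C lies on both circle(R, 46.58) and circle(G, 26.76); the below-RL intersection is C = (28.92, -36.52). P is the foot of the tangent from C: P = (24.19, -12.27).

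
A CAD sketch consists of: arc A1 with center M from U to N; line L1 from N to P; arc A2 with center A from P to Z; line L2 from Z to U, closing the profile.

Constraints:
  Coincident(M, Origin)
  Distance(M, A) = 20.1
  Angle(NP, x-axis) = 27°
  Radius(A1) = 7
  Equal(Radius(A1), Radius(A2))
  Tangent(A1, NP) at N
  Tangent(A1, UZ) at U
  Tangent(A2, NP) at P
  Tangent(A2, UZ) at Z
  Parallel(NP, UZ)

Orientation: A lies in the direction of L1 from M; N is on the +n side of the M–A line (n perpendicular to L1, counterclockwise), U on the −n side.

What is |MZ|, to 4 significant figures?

21.28

The slot axis is L1's direction at 27.0°, so u = (cos 27.0°, sin 27.0°) = (0.8910, 0.4540) and n = (−sin 27.0°, cos 27.0°) = (-0.4540, 0.8910). M is at the origin and A lies 20.1 along u from M, so A = 20.1·u = (17.91, 9.125). Tangency of A1 to both parallel lines with radius 7.0 puts N and U at M ± 7.0·n: N = (-3.178, 6.237), U = (3.178, -6.237). Equal radii place P and Z the same way about A: P = A + 7.0·n = (14.73, 15.36), Z = A − 7.0·n = (21.09, 2.888). Then |MZ| = |Z − M| = 21.28.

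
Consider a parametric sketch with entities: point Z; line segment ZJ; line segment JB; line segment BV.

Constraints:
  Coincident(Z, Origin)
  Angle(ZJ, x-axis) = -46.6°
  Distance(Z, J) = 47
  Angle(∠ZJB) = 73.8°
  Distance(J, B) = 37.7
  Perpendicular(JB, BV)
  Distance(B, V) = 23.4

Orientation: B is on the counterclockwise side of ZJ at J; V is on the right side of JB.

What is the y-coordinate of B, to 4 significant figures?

-1.632

Z is at the origin; ZJ runs at -46.6° with length 47.0, so J = 47.0·(cos -46.6°, sin -46.6°) = (32.29, -34.15). ∠ZJB = 73.8°, so JB runs at -46.6° + (180° − 73.8°) = 59.60° from the x-axis; with |JB| = 37.7, B = J + 37.7·(cos 59.60°, sin 59.60°) = (51.37, -1.632). So B.y = -1.632.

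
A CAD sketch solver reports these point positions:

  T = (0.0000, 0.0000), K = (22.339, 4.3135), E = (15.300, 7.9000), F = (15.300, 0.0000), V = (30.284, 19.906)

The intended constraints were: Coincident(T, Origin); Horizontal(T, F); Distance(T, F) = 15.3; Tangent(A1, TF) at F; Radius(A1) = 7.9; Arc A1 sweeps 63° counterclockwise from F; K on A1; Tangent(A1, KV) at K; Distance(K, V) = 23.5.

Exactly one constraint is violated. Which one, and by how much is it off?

Distance(K, V) = 23.5 — off by 6.00.

T = (0.00, 0.00) ✓; T.y = 0.00, F.y = 0.00 ✓; |TF| = 15.30 ✓; ∠(EF, FT) = 90.00° ✓; |EF| = 7.900 ✓; bearing(E→K) − bearing(E→F) = 63.00° ✓; |EK| = 7.900 ✓; ∠(EK, KV) = 90.00° ✓; |KV| = 17.50 ✗.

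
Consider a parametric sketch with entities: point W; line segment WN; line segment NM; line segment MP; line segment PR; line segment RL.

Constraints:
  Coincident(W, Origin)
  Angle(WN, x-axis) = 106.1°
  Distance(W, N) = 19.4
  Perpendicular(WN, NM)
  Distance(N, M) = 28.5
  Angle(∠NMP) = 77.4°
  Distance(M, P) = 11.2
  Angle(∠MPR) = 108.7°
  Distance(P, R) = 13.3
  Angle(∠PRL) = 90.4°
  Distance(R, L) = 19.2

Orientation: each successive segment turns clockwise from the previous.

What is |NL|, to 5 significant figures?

12.607

W is at the origin; WN runs at 106.1° with length 19.4, so N = (-5.3799, 18.639). The perpendicularity gives NM at right angles to WN, so NM runs at 16.100°; with |NM| = 28.5, M = (22.002, 26.543). ∠NMP = 77.4° gives MP at -86.500° from the x-axis; with |MP| = 11.2, P = (22.686, 15.363). ∠MPR = 108.7° gives PR at -157.80° from the x-axis; with |PR| = 13.3, R = (10.372, 10.338). ∠PRL = 90.4° gives RL at 112.60° from the x-axis; with |RL| = 19.2, L = (2.9935, 28.064). Then |NL| = |L − N| = 12.607.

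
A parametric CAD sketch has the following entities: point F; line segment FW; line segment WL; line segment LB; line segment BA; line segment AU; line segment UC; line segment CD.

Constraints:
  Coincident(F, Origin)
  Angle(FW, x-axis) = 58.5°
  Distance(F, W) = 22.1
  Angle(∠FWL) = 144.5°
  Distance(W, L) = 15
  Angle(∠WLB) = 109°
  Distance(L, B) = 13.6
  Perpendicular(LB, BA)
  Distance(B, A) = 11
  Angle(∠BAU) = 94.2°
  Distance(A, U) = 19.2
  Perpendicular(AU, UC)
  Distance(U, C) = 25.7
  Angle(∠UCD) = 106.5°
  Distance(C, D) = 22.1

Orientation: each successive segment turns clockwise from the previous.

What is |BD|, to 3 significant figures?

21.0

F is at the origin; FW runs at 58.5° with length 22.1, so W = (11.5, 18.8). ∠FWL = 144.5° gives WL at 23.0° from the x-axis; with |WL| = 15.0, L = (25.4, 24.7). ∠WLB = 109.0° gives LB at -48.0° from the x-axis; with |LB| = 13.6, B = (34.5, 14.6). The perpendicularity gives BA at right angles to LB, so BA runs at -138°; with |BA| = 11.0, A = (26.3, 7.24). ∠BAU = 94.2° gives AU at 136° from the x-axis; with |AU| = 19.2, U = (12.4, 20.5). The perpendicularity gives UC at right angles to AU, so UC runs at 46.2°; with |UC| = 25.7, C = (30.2, 39.1). ∠UCD = 106.5° gives CD at -27.3° from the x-axis; with |CD| = 22.1, D = (49.8, 28.9). Then |BD| = |D − B| = 21.0.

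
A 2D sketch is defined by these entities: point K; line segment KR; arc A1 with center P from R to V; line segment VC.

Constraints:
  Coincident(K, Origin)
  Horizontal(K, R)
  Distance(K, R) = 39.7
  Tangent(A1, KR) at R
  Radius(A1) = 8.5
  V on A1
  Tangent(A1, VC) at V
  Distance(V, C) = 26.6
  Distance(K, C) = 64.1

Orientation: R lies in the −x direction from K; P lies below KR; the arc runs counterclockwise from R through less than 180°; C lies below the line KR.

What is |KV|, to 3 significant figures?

48.1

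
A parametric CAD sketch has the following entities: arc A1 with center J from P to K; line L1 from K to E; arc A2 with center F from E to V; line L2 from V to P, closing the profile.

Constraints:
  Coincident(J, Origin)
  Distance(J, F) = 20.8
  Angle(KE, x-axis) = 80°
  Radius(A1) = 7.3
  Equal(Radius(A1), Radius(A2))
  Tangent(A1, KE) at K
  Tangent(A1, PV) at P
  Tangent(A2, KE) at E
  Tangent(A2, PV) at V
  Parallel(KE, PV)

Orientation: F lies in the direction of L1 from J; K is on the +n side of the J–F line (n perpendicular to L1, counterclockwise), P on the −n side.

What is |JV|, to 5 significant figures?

22.044

The slot axis is L1's direction at 80.0°, so u = (cos 80.0°, sin 80.0°) = (0.17365, 0.98481) and n = (−sin 80.0°, cos 80.0°) = (-0.98481, 0.17365). J is at the origin and F lies 20.8 along u from J, so F = 20.8·u = (3.6119, 20.484). Tangency of A1 to both parallel lines with radius 7.3 puts K and P at J ± 7.3·n: K = (-7.1891, 1.2676), P = (7.1891, -1.2676). Equal radii place E and V the same way about F: E = F + 7.3·n = (-3.5772, 21.752), V = F − 7.3·n = (10.801, 19.216). Then |JV| = |V − J| = 22.044.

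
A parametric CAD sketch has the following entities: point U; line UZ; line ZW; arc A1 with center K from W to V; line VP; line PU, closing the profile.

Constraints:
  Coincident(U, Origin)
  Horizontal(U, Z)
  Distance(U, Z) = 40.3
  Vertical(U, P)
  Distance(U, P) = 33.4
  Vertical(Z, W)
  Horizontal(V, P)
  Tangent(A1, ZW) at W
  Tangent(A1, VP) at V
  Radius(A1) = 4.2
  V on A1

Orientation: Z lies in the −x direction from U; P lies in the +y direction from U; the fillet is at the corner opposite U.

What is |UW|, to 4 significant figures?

49.77

The virtual corner opposite U is at (-40.30, 33.40). Since A1 is tangent to ZW there, KW ⟂ ZW and the tangent condition forces KV to be normal to VP, with radius 4.2, so the center K sits 4.2 in from both sides at K = (-36.10, 29.20). That places the tangent points at W = (-40.30, 29.20) on ZW and V = (-36.10, 33.40) on VP. Then |UW| = |W − U| = 49.77.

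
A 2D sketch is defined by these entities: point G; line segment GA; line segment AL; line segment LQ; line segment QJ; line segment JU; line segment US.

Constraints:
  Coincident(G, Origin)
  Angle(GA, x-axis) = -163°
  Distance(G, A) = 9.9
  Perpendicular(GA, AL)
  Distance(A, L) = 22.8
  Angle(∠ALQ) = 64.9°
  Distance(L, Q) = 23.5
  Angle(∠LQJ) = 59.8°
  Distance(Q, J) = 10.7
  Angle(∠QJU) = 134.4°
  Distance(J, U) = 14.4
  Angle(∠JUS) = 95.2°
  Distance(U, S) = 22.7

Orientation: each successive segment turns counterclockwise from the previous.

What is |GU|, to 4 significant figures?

14.94

G is at the origin; GA runs at -163.0° with length 9.9, so A = (-9.467, -2.894). GA ⟂ AL, so AL runs at -73.00°; with |AL| = 22.8, L = (-2.801, -24.70). ∠ALQ = 64.9° gives LQ at 42.10° from the x-axis; with |LQ| = 23.5, Q = (14.64, -8.943). ∠LQJ = 59.8° gives QJ at 162.3° from the x-axis; with |QJ| = 10.7, J = (4.442, -5.690). ∠QJU = 134.4° gives JU at -152.1° from the x-axis; with |JU| = 14.4, U = (-8.285, -12.43). Then |GU| = |U − G| = 14.94.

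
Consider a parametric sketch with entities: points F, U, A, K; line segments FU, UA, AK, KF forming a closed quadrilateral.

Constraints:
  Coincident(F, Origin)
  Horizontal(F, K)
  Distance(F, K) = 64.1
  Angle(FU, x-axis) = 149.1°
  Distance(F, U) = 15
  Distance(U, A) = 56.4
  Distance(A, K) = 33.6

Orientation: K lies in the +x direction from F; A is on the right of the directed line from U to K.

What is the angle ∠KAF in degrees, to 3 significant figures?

117°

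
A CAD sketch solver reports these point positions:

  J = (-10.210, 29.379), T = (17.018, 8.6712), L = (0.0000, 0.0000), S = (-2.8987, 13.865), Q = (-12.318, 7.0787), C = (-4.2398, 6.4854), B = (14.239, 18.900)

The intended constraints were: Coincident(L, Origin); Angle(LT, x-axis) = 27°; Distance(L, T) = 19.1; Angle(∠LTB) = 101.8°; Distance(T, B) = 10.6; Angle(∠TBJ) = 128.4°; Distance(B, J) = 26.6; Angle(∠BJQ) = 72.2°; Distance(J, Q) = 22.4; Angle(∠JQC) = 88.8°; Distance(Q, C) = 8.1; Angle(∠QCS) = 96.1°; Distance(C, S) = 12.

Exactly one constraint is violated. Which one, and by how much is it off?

Distance(C, S) = 12 — off by 4.50.

L = (0.00, 0.00) ✓; LT at 27.00° ✓; |LT| = 19.10 ✓; ∠LTB = 101.8° ✓; |TB| = 10.60 ✓; ∠TBJ = 128.4° ✓; |BJ| = 26.60 ✓; ∠BJQ = 72.20° ✓; |JQ| = 22.40 ✓; ∠JQC = 88.80° ✓; |QC| = 8.100 ✓; ∠QCS = 96.10° ✓; |CS| = 7.500 ✗.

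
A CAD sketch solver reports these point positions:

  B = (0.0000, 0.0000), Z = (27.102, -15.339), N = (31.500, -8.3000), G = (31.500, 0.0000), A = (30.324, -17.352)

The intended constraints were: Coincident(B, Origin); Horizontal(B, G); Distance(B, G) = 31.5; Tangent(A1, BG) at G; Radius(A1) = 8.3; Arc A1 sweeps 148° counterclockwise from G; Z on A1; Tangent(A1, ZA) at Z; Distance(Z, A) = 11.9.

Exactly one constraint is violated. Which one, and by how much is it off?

Distance(Z, A) = 11.9 — off by 8.10.

B = (0.00, 0.00) ✓; B.y = 0.00, G.y = 0.00 ✓; |BG| = 31.50 ✓; ∠(NG, GB) = 90.00° ✓; |NG| = 8.300 ✓; bearing(N→Z) − bearing(N→G) = 148.0° ✓; |NZ| = 8.300 ✓; ∠(NZ, ZA) = 90.00° ✓; |ZA| = 3.799 ✗.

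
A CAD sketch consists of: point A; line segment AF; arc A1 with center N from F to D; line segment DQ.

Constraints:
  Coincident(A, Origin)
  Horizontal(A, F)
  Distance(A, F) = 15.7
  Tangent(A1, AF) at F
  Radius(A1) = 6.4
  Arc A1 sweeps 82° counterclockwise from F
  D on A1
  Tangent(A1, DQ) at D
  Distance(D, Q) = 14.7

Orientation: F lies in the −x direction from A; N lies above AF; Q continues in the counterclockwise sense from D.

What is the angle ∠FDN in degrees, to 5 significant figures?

49.000°

A1 meets AF tangentially, so NF is at right angles to AF, so N = F + (0, 6.4) = (-15.700, 6.4000). On A1, F sits at bearing -90° from N; an 82° counterclockwise sweep puts D at bearing -8°, so D = N + 6.4·(cos -8°, sin -8°) = (-9.3623, 5.5093). Then cos ∠FDN = DF·DN / (|DF||DN|), giving 49.000°.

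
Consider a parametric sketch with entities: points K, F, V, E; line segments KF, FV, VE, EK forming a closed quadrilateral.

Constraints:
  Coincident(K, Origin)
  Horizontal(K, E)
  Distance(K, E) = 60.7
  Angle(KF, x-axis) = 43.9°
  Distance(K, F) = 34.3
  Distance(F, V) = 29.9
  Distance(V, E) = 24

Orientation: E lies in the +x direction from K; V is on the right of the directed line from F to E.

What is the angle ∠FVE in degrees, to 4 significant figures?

105.8°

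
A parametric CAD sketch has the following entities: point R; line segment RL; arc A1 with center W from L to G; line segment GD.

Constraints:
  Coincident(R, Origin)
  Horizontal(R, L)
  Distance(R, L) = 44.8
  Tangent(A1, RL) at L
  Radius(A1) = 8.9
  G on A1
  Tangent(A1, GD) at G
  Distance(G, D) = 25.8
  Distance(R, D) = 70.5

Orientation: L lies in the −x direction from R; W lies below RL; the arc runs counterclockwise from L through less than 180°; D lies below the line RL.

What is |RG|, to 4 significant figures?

52.80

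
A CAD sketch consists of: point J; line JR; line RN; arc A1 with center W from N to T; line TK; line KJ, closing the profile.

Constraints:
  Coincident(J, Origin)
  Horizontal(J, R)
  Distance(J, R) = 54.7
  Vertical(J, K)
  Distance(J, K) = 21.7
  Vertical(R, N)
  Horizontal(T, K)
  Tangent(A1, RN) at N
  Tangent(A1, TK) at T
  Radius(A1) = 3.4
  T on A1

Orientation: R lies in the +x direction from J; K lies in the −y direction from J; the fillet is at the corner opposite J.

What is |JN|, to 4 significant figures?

57.68

J is at the origin; J and R share the same y with |JR| = 54.7 and R on the +x side, so R = (54.70, 0.000). JK is vertical with |JK| = 21.7 and K on the −y side, so K = (0.000, -21.70). The virtual corner opposite J is at (54.70, -21.70). The tangent condition forces WN to be normal to RN and since A1 is tangent to TK there, WT ⟂ TK, with radius 3.4, so the center W sits 3.4 in from both sides at W = (51.30, -18.30). That places the tangent points at N = (54.70, -18.30) on RN and T = (51.30, -21.70) on TK. Then |JN| = |N − J| = 57.68.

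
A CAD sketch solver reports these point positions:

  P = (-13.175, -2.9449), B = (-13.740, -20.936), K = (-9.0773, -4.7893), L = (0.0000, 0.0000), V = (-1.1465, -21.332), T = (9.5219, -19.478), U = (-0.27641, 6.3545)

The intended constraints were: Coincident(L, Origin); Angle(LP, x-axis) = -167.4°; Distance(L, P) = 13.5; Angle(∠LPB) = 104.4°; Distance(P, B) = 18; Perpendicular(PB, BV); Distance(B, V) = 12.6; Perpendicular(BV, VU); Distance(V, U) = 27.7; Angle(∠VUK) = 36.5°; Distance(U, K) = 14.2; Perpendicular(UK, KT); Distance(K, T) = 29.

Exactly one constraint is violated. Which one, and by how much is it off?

Distance(K, T) = 29 — off by 5.30.

L = (0.00, 0.00) ✓; LP at -167.4° ✓; |LP| = 13.50 ✓; ∠LPB = 104.4° ✓; |PB| = 18.00 ✓; ∠(PB, BV) = 90.00° ✓; |BV| = 12.60 ✓; ∠(BV, VU) = 90.00° ✓; |VU| = 27.70 ✓; ∠VUK = 36.50° ✓; |UK| = 14.20 ✓; ∠(UK, KT) = 90.00° ✓; |KT| = 23.70 ✗.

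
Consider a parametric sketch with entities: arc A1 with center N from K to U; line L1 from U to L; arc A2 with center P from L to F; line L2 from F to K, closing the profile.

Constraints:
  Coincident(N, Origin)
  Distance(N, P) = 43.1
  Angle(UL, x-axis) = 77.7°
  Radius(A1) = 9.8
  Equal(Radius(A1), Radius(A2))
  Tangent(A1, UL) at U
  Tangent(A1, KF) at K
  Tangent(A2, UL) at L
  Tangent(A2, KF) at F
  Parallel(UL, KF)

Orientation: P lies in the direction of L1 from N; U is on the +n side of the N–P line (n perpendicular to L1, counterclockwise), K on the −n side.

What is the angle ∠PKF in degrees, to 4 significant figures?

12.81°

The slot axis is L1's direction at 77.7°, so u = (cos 77.7°, sin 77.7°) = (0.2130, 0.9770) and n = (−sin 77.7°, cos 77.7°) = (-0.9770, 0.2130). N is at the origin and P lies 43.1 along u from N, so P = 43.1·u = (9.182, 42.11). Tangency of A1 to both parallel lines with radius 9.8 puts U and K at N ± 9.8·n: U = (-9.575, 2.088), K = (9.575, -2.088). Equal radii place L and F the same way about P: L = P + 9.8·n = (-0.3934, 44.20), F = P − 9.8·n = (18.76, 40.02). Then cos ∠PKF = KP·KF / (|KP||KF|), giving 12.81°.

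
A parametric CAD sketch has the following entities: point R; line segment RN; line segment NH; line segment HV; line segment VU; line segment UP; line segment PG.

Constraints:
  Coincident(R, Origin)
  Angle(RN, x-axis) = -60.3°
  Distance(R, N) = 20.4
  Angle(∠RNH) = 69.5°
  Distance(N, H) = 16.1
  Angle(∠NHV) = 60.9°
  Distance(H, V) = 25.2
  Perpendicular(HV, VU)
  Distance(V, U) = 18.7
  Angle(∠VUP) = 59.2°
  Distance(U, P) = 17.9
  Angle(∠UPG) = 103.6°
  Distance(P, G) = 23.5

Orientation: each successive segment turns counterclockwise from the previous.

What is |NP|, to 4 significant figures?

4.953

The perpendicularity gives VU at right angles to HV, so VU runs at -100.7°; with |VU| = 18.7, U = (-7.821, -19.05). ∠VUP = 59.2° gives UP at 20.10° from the x-axis; with |UP| = 17.9, P = (8.989, -12.90). Then |NP| = |P − N| = 4.953.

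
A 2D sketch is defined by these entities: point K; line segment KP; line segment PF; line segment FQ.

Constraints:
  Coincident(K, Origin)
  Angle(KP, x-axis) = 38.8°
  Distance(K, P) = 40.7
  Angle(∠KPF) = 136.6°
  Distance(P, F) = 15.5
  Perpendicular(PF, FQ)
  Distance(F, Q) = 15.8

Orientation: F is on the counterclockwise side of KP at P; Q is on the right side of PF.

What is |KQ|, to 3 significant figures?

62.8

∠KPF = 136.6°, so PF runs at 38.8° + (180° − 136.6°) = 82.2° from the x-axis; with |PF| = 15.5, F = P + 15.5·(cos 82.2°, sin 82.2°) = (33.8, 40.9). PF is perpendicular to FQ; with |FQ| = 15.8 on the right of PF, Q = F + 15.8·(0.991, -0.136) = (49.5, 38.7). Then |KQ| = |Q − K| = 62.8.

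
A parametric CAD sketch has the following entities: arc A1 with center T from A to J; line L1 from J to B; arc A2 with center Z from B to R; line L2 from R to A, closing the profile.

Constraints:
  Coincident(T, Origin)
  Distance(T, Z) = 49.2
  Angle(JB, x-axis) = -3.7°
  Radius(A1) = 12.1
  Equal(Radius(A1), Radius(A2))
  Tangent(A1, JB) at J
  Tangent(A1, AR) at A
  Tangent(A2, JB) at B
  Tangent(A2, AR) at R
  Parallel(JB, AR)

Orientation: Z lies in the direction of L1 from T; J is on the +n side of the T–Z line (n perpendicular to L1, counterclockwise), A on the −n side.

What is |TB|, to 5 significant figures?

50.666

The slot axis is L1's direction at -3.7°, so u = (cos -3.7°, sin -3.7°) = (0.99792, -0.064532) and n = (−sin -3.7°, cos -3.7°) = (0.064532, 0.99792). T is at the origin and Z lies 49.2 along u from T, so Z = 49.2·u = (49.097, -3.1750). Tangency of A1 to both parallel lines with radius 12.1 puts J and A at T ± 12.1·n: J = (0.78084, 12.075), A = (-0.78084, -12.075). Equal radii place B and R the same way about Z: B = Z + 12.1·n = (49.878, 8.8998), R = Z − 12.1·n = (48.317, -15.250). Then |TB| = |B − T| = 50.666.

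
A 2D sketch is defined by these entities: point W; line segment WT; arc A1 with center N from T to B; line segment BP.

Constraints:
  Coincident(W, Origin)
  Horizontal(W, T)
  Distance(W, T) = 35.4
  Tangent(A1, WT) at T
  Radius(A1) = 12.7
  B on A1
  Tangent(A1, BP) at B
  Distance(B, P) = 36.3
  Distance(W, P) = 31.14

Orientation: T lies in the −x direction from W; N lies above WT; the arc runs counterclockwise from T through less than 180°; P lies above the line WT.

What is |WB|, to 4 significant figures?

26.32

Checks: |NB| = 12.70 ✓; ∠(NB, BP) = 90.00° ✓; |BP| = 36.30 ✓; |WP| = 31.14 ✓.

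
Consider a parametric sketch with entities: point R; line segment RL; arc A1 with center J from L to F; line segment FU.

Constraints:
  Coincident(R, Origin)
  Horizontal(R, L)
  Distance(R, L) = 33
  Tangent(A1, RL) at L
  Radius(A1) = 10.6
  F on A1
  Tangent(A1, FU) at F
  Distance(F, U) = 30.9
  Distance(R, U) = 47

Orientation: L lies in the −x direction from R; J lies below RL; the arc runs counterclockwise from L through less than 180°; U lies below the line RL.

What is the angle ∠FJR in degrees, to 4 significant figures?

159.6°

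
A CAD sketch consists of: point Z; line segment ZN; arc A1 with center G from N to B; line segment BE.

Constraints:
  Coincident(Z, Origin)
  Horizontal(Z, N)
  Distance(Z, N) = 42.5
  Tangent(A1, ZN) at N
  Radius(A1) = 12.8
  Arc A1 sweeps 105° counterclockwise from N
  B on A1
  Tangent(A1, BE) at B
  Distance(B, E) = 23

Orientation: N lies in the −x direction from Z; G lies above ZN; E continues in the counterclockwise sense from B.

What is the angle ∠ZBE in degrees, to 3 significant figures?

133°

Z is at the origin; Z and N share the same y with |ZN| = 42.5 and N on the −x side, so N = (-42.5, 0.00). Since A1 is tangent to ZN there, GN ⟂ ZN, so G = N + (0, 12.8) = (-42.5, 12.8). On A1, N sits at bearing -90° from G; a 105° counterclockwise sweep puts B at bearing 15°, so B = G + 12.8·(cos 15°, sin 15°) = (-30.1, 16.1). The tangent condition forces GB to be normal to BE, so BE runs along (−sin 15°, cos 15°); with |BE| = 23.0, E = (-36.1, 38.3). Then cos ∠ZBE = BZ·BE / (|BZ||BE|), giving 133°.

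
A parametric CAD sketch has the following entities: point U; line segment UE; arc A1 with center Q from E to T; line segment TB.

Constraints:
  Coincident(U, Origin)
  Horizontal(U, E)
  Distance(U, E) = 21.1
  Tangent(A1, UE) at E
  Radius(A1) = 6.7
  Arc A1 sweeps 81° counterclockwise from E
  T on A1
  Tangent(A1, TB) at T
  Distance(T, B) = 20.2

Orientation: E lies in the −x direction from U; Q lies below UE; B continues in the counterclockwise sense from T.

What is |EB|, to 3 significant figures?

27.4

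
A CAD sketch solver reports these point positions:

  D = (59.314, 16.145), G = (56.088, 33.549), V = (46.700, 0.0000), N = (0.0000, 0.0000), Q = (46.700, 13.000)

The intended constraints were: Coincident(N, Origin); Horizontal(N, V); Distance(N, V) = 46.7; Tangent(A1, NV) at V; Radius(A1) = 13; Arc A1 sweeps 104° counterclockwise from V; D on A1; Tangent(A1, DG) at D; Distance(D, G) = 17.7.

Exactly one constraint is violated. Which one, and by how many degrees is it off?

Tangent(A1, DG) at D — off by 3.50°.

N = (0.00, 0.00) ✓; N.y = 0.00, V.y = 0.00 ✓; |NV| = 46.70 ✓; ∠(QV, VN) = 90.00° ✓; |QV| = 13.00 ✓; bearing(Q→D) − bearing(Q→V) = 104.0° ✓; |QD| = 13.00 ✓; ∠(QD, DG) = 93.50° ✗; |DG| = 17.70 ✓.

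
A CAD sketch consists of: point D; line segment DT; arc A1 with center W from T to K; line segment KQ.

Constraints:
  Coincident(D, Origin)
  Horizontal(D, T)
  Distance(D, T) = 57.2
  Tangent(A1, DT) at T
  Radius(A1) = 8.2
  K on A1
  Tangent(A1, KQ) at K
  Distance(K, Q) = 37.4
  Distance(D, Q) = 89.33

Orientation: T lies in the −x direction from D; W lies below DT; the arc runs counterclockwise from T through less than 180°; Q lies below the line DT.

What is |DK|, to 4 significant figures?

64.78

D is at the origin; DT is horizontal with |DT| = 57.2 and T on the −x side, so T = (-57.20, 0.000). Tangency of A1 to DT means the radius WT is perpendicular to DT, so W = T + (0, -8.2) = (-57.20, -8.200). Since WK ⟂ KQ (tangency), |WQ| = √(8.2² + 37.4²) = 38.29 regardless of where K sits on A1. So Q lies on both circle(D, 89.33) and circle(W, 38.29); the below-DT intersection is Q = (-80.61, -38.50). K is the foot of the tangent from Q: K = (-64.61, -4.693).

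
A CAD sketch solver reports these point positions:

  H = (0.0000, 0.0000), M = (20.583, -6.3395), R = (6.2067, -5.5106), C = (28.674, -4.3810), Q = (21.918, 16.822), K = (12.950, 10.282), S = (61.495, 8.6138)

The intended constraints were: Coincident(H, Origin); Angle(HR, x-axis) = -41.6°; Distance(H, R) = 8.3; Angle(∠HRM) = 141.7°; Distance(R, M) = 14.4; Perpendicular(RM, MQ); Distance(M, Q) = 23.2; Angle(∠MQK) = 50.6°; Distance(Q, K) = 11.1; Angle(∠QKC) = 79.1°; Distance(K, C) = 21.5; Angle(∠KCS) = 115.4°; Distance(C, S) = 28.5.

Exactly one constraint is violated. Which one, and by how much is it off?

Distance(C, S) = 28.5 — off by 6.80.

H = (0.00, 0.00) ✓; HR at -41.60° ✓; |HR| = 8.300 ✓; ∠HRM = 141.7° ✓; |RM| = 14.40 ✓; ∠(RM, MQ) = 90.00° ✓; |MQ| = 23.20 ✓; ∠MQK = 50.60° ✓; |QK| = 11.10 ✓; ∠QKC = 79.10° ✓; |KC| = 21.50 ✓; ∠KCS = 115.4° ✓; |CS| = 35.30 ✗.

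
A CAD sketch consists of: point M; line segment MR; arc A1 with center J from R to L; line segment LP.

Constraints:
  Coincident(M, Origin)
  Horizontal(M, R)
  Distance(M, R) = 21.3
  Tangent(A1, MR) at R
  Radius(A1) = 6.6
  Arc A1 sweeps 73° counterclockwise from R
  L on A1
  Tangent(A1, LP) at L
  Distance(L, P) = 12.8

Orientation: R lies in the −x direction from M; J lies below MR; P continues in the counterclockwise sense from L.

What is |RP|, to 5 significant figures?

19.674

On A1, R sits at bearing 90° from J; a 73° counterclockwise sweep puts L at bearing 163°, so L = J + 6.6·(cos 163°, sin 163°) = (-27.612, -4.6703). The tangent condition forces JL to be normal to LP, so LP runs along (−sin 163°, cos 163°); with |LP| = 12.8, P = (-31.354, -16.911). Then |RP| = |P − R| = 19.674.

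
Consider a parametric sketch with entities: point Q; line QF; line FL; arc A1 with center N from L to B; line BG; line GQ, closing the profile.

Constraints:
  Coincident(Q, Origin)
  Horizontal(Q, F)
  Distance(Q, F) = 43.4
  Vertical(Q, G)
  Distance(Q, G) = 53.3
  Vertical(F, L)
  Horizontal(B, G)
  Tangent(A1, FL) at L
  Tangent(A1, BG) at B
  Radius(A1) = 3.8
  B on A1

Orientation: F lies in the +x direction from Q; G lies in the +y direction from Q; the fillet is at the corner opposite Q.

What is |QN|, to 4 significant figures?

63.39

Q is at the origin; QF is horizontal with |QF| = 43.4 and F on the +x side, so F = (43.40, 0.000). Q and G share the same x with |QG| = 53.3 and G on the +y side, so G = (0.000, 53.30). The virtual corner opposite Q is at (43.40, 53.30). Tangency of A1 to FL means the radius NL is perpendicular to FL and A1 meets BG tangentially, so NB is at right angles to BG, with radius 3.8, so the center N sits 3.8 in from both sides at N = (39.60, 49.50). Then |QN| = |N − Q| = 63.39.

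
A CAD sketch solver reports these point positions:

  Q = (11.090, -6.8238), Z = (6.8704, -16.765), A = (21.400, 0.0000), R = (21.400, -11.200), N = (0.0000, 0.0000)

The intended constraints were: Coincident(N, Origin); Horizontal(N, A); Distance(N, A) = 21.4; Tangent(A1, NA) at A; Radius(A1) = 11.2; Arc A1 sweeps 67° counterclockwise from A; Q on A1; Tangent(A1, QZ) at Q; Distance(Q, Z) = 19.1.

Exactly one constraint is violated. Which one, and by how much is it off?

Distance(Q, Z) = 19.1 — off by 8.30.

N = (0.00, 0.00) ✓; N.y = 0.00, A.y = 0.00 ✓; |NA| = 21.40 ✓; ∠(RA, AN) = 90.00° ✓; |RA| = 11.20 ✓; bearing(R→Q) − bearing(R→A) = 67.00° ✓; |RQ| = 11.20 ✓; ∠(RQ, QZ) = 90.00° ✓; |QZ| = 10.80 ✗.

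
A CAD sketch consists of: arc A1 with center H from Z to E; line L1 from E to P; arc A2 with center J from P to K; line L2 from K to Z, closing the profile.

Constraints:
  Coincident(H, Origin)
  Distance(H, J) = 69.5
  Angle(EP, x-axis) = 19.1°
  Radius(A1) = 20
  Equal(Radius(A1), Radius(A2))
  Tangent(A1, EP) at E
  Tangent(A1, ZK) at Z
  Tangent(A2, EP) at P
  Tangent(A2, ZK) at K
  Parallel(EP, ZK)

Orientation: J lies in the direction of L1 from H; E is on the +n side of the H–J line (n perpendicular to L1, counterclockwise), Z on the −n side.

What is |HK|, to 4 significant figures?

72.32

Tangency of A1 to both parallel lines with radius 20.0 puts E and Z at H ± 20.0·n: E = (-6.544, 18.90), Z = (6.544, -18.90). Equal radii place P and K the same way about J: P = J + 20.0·n = (59.13, 41.64), K = J − 20.0·n = (72.22, 3.843). Then |HK| = |K − H| = 72.32.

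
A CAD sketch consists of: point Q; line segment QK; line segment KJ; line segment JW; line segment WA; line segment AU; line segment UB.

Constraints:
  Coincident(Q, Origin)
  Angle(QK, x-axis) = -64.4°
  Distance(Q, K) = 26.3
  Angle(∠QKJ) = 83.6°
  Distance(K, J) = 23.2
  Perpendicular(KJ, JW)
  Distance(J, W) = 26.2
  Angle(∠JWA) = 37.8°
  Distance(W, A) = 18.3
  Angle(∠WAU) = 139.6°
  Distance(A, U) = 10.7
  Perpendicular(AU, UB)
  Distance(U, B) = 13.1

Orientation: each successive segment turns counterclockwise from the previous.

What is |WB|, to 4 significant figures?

24.67

∠WAU = 139.6° gives AU at -55.40° from the x-axis; with |AU| = 10.7, U = (21.38, -16.22). The perpendicularity gives UB at right angles to AU, so UB runs at 34.60°; with |UB| = 13.1, B = (32.16, -8.780). Then |WB| = |B − W| = 24.67.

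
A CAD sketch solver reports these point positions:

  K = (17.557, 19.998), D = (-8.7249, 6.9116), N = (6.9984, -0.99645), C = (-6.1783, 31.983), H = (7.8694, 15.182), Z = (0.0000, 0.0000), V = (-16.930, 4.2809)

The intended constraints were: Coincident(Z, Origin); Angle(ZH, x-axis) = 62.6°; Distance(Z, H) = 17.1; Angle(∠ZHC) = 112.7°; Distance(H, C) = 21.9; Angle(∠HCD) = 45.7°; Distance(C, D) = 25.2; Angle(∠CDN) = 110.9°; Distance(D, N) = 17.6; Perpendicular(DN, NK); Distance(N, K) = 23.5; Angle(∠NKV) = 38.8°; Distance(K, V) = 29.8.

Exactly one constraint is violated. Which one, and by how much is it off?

Distance(K, V) = 29.8 — off by 8.10.

Z = (0.00, 0.00) ✓; ZH at 62.60° ✓; |ZH| = 17.10 ✓; ∠ZHC = 112.7° ✓; |HC| = 21.90 ✓; ∠HCD = 45.70° ✓; |CD| = 25.20 ✓; ∠CDN = 110.9° ✓; |DN| = 17.60 ✓; ∠(DN, NK) = 90.00° ✓; |NK| = 23.50 ✓; ∠NKV = 38.80° ✓; |KV| = 37.90 ✗.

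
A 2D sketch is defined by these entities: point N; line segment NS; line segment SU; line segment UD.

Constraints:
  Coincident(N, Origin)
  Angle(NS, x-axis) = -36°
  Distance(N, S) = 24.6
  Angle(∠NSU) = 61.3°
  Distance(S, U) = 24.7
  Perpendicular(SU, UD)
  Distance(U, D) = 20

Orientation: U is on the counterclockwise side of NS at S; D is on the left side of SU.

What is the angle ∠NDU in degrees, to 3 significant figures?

97.0°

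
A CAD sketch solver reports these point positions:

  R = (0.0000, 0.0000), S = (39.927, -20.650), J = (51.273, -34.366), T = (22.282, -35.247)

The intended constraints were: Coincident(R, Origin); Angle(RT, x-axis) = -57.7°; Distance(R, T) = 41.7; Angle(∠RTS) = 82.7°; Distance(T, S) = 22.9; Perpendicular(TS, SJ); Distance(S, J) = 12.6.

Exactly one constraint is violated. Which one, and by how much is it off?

Distance(S, J) = 12.6 — off by 5.20.

R = (0.00, 0.00) ✓; RT at -57.70° ✓; |RT| = 41.70 ✓; ∠RTS = 82.70° ✓; |TS| = 22.90 ✓; ∠(TS, SJ) = 90.00° ✓; |SJ| = 17.80 ✗.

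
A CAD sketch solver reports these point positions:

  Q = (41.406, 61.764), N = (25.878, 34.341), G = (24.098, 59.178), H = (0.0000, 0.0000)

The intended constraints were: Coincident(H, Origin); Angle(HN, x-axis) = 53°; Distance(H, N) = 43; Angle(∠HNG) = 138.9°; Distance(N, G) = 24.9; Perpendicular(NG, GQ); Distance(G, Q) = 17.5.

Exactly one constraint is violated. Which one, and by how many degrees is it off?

Perpendicular(NG, GQ) — off by 4.40°.

H = (0.00, 0.00) ✓; HN at 53.00° ✓; |HN| = 43.00 ✓; ∠HNG = 138.9° ✓; |NG| = 24.90 ✓; ∠(NG, GQ) = 85.60° ✗; |GQ| = 17.50 ✓.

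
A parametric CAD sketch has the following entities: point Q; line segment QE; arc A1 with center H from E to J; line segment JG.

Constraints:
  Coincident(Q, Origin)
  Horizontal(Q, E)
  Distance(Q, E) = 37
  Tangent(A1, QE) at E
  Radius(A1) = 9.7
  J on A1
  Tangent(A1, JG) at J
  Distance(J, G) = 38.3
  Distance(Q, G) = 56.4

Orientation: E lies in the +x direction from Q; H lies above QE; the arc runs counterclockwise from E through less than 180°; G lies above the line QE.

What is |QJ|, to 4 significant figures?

47.80

Checks: |HJ| = 9.700 ✓; ∠(HJ, JG) = 90.00° ✓; |JG| = 38.30 ✓; |QG| = 56.40 ✓.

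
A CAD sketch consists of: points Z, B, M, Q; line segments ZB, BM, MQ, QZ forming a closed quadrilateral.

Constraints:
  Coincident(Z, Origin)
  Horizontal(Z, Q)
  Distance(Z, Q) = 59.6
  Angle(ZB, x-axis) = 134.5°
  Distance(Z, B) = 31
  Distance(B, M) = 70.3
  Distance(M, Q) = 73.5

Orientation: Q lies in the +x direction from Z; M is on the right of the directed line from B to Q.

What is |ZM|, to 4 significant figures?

44.42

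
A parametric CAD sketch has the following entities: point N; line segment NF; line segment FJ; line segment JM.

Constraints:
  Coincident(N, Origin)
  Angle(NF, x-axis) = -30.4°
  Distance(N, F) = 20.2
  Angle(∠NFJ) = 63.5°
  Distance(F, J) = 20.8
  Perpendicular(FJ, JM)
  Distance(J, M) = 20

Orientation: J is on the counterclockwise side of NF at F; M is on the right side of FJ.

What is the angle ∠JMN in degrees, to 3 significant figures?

17.2°

∠NFJ = 63.5°, so FJ runs at -30.4° + (180° − 63.5°) = 86.1° from the x-axis; with |FJ| = 20.8, J = F + 20.8·(cos 86.1°, sin 86.1°) = (18.8, 10.5). The perpendicularity gives JM at right angles to FJ; with |JM| = 20.0 on the right of FJ, M = J + 20.0·(0.998, -0.0680) = (38.8, 9.17). Then cos ∠JMN = MJ·MN / (|MJ||MN|), giving 17.2°.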